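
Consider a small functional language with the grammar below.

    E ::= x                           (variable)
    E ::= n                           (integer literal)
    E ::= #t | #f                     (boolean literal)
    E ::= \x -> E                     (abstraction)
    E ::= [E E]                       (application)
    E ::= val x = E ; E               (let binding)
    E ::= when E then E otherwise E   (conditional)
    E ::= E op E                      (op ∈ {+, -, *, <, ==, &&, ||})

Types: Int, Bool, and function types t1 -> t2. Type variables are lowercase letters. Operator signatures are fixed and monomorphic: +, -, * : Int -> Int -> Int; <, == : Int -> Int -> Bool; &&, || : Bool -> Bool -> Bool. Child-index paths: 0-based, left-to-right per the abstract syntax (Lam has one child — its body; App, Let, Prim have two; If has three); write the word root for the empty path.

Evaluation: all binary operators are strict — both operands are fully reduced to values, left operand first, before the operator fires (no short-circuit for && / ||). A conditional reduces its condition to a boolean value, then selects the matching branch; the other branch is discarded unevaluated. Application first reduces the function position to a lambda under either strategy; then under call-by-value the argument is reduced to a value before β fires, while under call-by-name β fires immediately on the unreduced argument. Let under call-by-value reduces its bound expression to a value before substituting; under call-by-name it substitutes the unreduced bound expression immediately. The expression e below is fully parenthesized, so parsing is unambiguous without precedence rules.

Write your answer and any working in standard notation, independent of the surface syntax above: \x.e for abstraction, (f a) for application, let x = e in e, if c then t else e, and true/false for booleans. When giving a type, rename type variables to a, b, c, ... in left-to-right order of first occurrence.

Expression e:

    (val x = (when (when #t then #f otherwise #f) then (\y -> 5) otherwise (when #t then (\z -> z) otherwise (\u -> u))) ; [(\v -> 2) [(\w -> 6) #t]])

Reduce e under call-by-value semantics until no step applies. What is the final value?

Answer: 2

Derivation:
step 0: (let x = (if (if true then false else false) then (\y.5) else (if true then (\z.z) else (\u.u))) in ((\v.2) ((\w.6) true)))
step 1: [if@0.0] (let x = (if false then (\y.5) else (if true then (\z.z) else (\u.u))) in ((\v.2) ((\w.6) true)))
step 2: [if@0] (let x = (if true then (\z.z) else (\u.u)) in ((\v.2) ((\w.6) true)))
step 3: [if@0] (let x = (\z.z) in ((\v.2) ((\w.6) true)))
step 4: [let@root] ((\v.2) ((\w.6) true))
step 5: [beta@1] ((\v.2) 6)
step 6: [beta@root] 2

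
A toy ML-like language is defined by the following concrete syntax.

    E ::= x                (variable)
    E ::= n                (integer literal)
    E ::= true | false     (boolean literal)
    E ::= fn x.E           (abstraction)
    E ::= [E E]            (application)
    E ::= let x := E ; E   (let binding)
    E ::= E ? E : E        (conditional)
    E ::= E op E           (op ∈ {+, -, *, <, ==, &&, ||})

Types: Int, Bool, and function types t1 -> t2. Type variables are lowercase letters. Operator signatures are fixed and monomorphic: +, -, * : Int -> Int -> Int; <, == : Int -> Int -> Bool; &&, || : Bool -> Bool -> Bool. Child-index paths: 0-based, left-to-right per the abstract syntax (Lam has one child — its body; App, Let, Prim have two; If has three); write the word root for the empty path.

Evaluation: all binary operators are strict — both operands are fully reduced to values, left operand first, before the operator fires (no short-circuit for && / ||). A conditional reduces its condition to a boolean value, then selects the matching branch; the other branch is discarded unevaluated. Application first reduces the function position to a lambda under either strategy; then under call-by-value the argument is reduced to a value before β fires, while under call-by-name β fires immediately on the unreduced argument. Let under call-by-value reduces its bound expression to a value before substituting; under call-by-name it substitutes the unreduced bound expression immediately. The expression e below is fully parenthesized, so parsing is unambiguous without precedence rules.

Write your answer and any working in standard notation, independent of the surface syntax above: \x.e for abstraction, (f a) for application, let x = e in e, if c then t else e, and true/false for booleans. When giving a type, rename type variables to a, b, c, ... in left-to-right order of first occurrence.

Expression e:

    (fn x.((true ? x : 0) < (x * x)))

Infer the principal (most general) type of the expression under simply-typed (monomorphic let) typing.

Derivation:
  unify Bool ~ Bool
x : a
  unify a ~ Int
  unify Int ~ Int
x : Int
  unify Int ~ Int
x : Int
  unify Int ~ Int
  unify Int ~ Int
\x._ : Int -> Bool

Answer: Int -> Bool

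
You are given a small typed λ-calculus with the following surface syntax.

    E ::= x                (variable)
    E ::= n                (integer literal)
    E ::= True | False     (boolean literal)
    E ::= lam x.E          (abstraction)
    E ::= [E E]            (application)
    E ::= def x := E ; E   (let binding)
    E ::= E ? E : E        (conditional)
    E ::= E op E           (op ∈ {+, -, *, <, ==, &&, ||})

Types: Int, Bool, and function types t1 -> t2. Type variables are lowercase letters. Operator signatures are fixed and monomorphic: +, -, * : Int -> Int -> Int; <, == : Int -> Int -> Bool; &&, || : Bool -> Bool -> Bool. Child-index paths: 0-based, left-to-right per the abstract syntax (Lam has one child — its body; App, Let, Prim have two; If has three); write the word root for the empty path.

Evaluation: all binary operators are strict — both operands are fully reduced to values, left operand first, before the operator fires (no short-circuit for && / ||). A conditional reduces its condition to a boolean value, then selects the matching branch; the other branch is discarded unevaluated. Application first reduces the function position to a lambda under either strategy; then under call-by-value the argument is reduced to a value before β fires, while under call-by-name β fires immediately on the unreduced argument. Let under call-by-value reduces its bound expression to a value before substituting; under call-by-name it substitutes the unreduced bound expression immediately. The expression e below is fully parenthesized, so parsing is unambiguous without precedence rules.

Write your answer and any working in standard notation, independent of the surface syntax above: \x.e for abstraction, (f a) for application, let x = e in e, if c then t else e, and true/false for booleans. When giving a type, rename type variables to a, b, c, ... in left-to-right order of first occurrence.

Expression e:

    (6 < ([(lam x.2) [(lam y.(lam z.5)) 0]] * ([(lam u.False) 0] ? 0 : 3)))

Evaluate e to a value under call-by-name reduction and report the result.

Answer: false

Working:
step 0: (6 < (((\x.2) ((\y.(\z.5)) 0)) * (if ((\u.false) 0) then 0 else 3)))
step 1: [beta@1.0] (6 < (2 * (if ((\u.false) 0) then 0 else 3)))
step 2: [beta@1.1.0] (6 < (2 * (if false then 0 else 3)))
step 3: [if@1.1] (6 < (2 * 3))
step 4: [delta@1] (6 < 6)
step 5: [delta@root] false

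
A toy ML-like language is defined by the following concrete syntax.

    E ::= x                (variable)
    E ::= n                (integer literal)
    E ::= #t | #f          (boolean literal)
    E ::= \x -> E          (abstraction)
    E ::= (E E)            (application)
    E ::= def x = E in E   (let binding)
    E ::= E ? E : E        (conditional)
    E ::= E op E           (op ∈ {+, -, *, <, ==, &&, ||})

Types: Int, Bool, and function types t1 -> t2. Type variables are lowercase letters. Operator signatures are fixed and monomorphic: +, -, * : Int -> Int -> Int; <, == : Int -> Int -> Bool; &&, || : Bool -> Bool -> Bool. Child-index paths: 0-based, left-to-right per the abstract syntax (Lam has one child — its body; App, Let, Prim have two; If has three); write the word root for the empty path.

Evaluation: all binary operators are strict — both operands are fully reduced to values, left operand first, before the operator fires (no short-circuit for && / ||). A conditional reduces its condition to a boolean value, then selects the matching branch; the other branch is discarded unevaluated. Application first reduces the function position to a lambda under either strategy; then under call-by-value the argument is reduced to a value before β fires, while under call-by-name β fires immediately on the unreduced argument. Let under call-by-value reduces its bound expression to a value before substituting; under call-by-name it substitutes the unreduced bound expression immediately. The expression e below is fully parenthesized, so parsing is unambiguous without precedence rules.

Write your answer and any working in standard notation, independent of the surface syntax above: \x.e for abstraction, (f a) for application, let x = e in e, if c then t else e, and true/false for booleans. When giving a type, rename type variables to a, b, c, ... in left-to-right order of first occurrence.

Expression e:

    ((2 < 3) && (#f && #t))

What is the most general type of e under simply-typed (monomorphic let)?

Derivation:
  unify Int ~ Int
  unify Int ~ Int
  unify Bool ~ Bool
  unify Bool ~ Bool
  unify Bool ~ Bool
  unify Bool ~ Bool

Answer: Bool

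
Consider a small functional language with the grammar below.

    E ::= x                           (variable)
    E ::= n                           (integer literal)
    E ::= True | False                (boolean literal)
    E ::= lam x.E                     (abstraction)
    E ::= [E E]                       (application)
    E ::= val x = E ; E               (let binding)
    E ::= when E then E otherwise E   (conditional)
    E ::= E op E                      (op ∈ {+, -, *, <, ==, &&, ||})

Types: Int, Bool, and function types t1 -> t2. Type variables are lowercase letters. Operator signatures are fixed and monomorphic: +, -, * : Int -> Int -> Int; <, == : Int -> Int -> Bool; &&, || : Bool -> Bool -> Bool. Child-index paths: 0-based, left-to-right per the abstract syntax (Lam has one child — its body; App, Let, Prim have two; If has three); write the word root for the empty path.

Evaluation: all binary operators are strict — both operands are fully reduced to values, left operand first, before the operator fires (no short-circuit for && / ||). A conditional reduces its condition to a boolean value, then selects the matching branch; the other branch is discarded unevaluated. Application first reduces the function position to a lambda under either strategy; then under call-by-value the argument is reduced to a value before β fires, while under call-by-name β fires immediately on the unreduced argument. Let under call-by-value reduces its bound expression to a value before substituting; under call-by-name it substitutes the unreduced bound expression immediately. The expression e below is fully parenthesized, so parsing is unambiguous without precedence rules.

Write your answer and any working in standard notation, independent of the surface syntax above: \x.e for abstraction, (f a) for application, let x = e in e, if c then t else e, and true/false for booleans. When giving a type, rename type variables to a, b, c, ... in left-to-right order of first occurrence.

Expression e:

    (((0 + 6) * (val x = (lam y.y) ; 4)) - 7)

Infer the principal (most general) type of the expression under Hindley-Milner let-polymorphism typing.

Answer: Int

Working:
  unify Int ~ Int
  unify Int ~ Int
  unify Int ~ Int
y : a
\y._ : a -> a
let x : forall. a -> a
  unify Int ~ Int
  unify Int ~ Int
  unify Int ~ Int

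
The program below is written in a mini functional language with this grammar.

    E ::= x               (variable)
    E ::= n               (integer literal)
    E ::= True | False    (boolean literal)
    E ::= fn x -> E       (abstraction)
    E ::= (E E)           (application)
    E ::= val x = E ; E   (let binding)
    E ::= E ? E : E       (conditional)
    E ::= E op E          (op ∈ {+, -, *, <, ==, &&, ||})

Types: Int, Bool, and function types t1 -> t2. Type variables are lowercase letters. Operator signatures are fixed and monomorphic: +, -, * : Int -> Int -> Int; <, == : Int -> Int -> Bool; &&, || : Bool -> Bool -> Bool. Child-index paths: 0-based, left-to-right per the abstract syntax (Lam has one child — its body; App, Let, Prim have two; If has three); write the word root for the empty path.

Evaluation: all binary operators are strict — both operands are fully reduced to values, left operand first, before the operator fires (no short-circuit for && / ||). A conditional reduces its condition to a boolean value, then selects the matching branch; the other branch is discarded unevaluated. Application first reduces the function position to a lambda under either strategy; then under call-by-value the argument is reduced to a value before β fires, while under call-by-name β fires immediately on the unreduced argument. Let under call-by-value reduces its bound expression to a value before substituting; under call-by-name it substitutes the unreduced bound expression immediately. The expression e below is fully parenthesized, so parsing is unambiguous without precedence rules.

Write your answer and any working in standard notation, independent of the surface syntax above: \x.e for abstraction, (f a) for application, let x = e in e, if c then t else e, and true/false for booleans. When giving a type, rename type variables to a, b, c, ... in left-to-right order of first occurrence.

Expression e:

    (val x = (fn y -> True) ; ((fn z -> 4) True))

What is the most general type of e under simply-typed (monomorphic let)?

Derivation:
\y._ : a -> Bool
let x : a -> Bool
\z._ : b -> Int
  unify b -> Int ~ Bool -> c
  unify b ~ Bool
  unify Int ~ c
_ _ : Int

Answer: Int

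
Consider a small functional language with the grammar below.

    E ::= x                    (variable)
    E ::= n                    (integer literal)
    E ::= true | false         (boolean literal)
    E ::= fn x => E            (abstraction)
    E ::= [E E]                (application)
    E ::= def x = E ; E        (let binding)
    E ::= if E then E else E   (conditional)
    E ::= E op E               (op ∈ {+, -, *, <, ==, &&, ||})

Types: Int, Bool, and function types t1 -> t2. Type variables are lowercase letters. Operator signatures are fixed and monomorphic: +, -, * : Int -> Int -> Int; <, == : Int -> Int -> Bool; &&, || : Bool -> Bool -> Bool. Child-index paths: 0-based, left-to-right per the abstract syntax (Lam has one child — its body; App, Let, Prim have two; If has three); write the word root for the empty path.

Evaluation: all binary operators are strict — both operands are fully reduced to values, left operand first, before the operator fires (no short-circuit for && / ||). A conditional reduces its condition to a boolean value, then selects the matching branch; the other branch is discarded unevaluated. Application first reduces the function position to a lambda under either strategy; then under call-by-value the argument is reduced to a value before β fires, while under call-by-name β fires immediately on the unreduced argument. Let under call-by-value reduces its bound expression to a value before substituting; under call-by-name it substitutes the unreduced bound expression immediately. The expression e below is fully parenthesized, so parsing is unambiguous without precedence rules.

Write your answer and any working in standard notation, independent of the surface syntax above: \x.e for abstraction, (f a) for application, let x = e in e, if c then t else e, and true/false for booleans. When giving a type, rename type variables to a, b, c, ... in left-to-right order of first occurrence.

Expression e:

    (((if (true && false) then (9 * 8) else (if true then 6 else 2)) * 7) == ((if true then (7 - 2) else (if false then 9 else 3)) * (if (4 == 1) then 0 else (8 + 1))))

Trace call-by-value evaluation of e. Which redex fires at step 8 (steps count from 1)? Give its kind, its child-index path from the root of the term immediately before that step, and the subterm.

Answer: if at 1.1 : (if false then 0 else (8 + 1))

Working:
step 0: (((if (true && false) then (9 * 8) else (if true then 6 else 2)) * 7) == ((if true then (7 - 2) else (if false then 9 else 3)) * (if (4 == 1) then 0 else (8 + 1))))
step 1: [delta@0.0.0] (((if false then (9 * 8) else (if true then 6 else 2)) * 7) == ((if true then (7 - 2) else (if false then 9 else 3)) * (if (4 == 1) then 0 else (8 + 1))))
step 2: [if@0.0] (((if true then 6 else 2) * 7) == ((if true then (7 - 2) else (if false then 9 else 3)) * (if (4 == 1) then 0 else (8 + 1))))
step 3: [if@0.0] ((6 * 7) == ((if true then (7 - 2) else (if false then 9 else 3)) * (if (4 == 1) then 0 else (8 + 1))))
step 4: [delta@0] (42 == ((if true then (7 - 2) else (if false then 9 else 3)) * (if (4 == 1) then 0 else (8 + 1))))
step 5: [if@1.0] (42 == ((7 - 2) * (if (4 == 1) then 0 else (8 + 1))))
step 6: [delta@1.0] (42 == (5 * (if (4 == 1) then 0 else (8 + 1))))
step 7: [delta@1.1.0] (42 == (5 * (if false then 0 else (8 + 1))))
step 8: [if@1.1] (42 == (5 * (8 + 1)))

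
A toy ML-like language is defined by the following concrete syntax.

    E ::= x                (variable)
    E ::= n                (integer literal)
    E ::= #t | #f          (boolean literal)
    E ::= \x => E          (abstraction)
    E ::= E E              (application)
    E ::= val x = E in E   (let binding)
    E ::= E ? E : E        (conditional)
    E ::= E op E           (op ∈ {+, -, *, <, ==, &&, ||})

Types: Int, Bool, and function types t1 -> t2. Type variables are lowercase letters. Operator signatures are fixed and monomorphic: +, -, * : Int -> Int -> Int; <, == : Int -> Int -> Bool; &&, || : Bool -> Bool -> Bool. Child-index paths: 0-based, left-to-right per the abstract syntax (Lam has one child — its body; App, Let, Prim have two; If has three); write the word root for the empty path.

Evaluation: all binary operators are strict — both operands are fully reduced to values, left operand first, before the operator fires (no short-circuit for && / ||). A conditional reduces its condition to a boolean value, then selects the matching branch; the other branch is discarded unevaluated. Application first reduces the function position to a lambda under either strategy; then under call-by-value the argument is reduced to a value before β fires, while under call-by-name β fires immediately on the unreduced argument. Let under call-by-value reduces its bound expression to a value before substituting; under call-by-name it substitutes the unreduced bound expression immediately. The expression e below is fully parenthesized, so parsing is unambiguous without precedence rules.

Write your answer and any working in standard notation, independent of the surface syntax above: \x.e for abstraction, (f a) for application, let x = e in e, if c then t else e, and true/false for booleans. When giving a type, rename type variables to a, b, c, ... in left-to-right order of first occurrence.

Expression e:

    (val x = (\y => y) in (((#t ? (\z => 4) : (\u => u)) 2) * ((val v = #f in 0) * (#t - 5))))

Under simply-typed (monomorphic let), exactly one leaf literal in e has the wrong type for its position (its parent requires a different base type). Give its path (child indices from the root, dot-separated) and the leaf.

Working:
y : a
\y._ : a -> a
let x : a -> a
  unify Bool ~ Bool
\z._ : b -> Int
u : c
\u._ : c -> c
  unify b -> Int ~ c -> c
  unify b ~ c
  unify Int ~ c
  unify Int -> Int ~ Int -> d
  unify Int ~ Int
  unify Int ~ d
_ _ : Int
  unify Int ~ Int
let v : Bool
  unify Int ~ Int
  unify Bool ~ Int
  FAIL: mismatch Bool ~ Int

Answer: 1.1.1.0 : true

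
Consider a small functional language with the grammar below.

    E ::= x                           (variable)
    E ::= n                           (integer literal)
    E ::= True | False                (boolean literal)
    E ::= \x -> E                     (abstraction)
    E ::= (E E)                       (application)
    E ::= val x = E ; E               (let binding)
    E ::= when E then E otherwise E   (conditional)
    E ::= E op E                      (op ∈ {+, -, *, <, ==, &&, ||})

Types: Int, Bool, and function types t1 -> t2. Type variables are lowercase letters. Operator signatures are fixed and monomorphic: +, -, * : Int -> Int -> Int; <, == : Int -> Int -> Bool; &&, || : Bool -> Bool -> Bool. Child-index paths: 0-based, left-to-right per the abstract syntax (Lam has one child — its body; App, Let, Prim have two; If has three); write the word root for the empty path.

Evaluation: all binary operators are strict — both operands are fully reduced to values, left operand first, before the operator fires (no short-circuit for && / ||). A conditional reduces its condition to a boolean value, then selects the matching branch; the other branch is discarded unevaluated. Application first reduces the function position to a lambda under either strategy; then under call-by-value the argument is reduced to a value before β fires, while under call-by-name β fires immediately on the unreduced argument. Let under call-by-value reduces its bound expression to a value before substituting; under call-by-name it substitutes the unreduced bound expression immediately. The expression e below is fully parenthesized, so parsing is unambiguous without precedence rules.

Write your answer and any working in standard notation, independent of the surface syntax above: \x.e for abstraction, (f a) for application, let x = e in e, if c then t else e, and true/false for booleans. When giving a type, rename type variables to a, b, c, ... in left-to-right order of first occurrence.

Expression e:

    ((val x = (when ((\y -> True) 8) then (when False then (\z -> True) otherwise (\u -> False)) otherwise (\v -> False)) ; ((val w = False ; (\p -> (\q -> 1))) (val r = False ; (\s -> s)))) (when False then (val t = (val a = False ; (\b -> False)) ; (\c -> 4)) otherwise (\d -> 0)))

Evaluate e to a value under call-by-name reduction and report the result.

Answer: 1

Derivation:
step 0: ((let x = (if ((\y.true) 8) then (if false then (\z.true) else (\u.false)) else (\v.false)) in ((let w = false in (\p.(\q.1))) (let r = false in (\s.s)))) (if false then (let t = (let a = false in (\b.false)) in (\c.4)) else (\d.0)))
step 1: [let@0] (((let w = false in (\p.(\q.1))) (let r = false in (\s.s))) (if false then (let t = (let a = false in (\b.false)) in (\c.4)) else (\d.0)))
step 2: [let@0.0] (((\p.(\q.1)) (let r = false in (\s.s))) (if false then (let t = (let a = false in (\b.false)) in (\c.4)) else (\d.0)))
step 3: [beta@0] ((\q.1) (if false then (let t = (let a = false in (\b.false)) in (\c.4)) else (\d.0)))
step 4: [beta@root] 1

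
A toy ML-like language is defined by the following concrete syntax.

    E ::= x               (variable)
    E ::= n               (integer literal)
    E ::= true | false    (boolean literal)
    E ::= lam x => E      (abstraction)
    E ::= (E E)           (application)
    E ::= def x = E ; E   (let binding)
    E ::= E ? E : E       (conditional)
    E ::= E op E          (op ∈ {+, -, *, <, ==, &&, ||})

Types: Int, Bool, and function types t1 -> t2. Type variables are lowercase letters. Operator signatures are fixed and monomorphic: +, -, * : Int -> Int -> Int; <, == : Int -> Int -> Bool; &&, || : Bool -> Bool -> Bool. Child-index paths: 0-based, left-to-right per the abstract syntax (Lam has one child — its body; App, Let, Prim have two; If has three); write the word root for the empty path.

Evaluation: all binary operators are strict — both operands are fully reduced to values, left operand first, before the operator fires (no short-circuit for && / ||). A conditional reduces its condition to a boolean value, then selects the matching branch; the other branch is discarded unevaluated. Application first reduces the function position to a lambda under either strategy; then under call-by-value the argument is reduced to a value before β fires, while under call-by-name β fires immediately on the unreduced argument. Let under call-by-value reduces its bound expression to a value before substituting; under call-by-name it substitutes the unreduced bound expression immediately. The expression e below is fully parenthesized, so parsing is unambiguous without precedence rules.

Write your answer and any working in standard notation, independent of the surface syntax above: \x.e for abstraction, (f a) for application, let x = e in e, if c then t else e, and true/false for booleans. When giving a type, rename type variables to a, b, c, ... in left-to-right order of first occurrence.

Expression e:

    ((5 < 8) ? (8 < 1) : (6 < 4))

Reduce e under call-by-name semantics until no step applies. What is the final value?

Answer: false

Derivation:
step 0: (if (5 < 8) then (8 < 1) else (6 < 4))
step 1: [delta@0] (if true then (8 < 1) else (6 < 4))
step 2: [if@root] (8 < 1)
step 3: [delta@root] false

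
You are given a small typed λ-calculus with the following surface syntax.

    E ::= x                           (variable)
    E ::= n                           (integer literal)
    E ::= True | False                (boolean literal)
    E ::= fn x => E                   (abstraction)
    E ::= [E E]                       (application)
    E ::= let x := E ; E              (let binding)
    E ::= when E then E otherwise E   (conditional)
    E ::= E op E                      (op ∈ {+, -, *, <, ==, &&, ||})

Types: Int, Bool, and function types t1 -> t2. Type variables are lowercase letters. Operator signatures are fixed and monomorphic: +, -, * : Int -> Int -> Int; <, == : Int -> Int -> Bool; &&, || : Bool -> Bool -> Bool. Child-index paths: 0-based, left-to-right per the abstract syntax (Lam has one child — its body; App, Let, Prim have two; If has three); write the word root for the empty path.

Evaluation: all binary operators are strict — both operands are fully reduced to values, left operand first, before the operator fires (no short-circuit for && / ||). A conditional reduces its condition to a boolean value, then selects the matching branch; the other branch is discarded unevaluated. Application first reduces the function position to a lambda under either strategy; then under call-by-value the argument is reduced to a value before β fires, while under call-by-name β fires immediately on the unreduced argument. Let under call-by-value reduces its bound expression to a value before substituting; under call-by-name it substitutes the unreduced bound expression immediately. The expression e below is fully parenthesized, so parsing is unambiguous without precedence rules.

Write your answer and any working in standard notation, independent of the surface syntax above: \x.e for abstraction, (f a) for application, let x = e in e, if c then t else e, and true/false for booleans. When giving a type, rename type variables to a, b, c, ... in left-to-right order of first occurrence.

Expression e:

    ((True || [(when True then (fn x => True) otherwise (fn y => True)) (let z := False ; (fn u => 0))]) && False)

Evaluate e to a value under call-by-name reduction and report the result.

Answer: false

Working:
step 0: ((true || ((if true then (\x.true) else (\y.true)) (let z = false in (\u.0)))) && false)
step 1: [if@0.1.0] ((true || ((\x.true) (let z = false in (\u.0)))) && false)
step 2: [beta@0.1] ((true || true) && false)
step 3: [delta@0] (true && false)
step 4: [delta@root] false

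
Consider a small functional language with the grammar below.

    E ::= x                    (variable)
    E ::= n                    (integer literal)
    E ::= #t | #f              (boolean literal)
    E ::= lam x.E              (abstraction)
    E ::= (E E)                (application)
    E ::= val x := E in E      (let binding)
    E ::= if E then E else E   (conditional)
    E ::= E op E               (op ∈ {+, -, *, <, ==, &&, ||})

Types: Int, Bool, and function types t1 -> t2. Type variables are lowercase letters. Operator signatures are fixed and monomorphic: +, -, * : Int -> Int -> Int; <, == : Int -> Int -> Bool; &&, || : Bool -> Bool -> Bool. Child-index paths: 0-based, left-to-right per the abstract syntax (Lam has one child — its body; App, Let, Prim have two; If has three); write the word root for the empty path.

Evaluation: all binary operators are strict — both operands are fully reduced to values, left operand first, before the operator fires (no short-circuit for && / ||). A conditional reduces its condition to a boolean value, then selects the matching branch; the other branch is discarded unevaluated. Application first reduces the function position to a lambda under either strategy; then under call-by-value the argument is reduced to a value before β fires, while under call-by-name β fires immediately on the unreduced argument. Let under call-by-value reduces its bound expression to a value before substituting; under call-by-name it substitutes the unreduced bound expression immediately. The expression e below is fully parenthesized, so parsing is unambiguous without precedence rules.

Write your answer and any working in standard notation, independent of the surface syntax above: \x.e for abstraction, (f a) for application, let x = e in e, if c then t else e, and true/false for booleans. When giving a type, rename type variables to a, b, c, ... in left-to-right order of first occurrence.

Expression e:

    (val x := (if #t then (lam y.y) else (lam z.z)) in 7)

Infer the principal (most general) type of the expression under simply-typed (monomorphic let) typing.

Derivation:
  unify Bool ~ Bool
y : a
\y._ : a -> a
z : b
\z._ : b -> b
  unify a -> a ~ b -> b
  unify a ~ b
  unify b ~ b
let x : b -> b

Answer: Int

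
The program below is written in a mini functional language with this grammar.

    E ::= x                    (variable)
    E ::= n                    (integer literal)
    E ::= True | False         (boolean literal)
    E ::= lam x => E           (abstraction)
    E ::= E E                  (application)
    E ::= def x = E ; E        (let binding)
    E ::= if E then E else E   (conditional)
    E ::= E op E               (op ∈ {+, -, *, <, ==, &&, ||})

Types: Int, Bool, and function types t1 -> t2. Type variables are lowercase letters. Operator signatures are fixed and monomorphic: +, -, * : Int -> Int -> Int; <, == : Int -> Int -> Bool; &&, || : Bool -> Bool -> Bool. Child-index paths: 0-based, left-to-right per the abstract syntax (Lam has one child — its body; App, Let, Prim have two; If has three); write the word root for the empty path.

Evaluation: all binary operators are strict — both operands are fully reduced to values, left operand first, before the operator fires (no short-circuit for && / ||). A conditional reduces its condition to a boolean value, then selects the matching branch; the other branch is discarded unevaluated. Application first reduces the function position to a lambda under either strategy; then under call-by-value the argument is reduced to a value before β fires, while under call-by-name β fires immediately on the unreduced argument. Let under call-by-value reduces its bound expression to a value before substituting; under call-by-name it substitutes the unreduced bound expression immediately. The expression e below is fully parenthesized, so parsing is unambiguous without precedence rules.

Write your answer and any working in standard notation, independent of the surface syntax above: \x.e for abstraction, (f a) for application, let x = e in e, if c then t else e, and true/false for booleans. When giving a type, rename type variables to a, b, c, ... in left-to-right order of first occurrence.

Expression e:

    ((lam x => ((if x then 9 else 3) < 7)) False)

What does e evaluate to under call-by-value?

Answer: true

Trace:
step 0: ((\x.((if x then 9 else 3) < 7)) false)
step 1: [beta@root] ((if false then 9 else 3) < 7)
step 2: [if@0] (3 < 7)
step 3: [delta@root] true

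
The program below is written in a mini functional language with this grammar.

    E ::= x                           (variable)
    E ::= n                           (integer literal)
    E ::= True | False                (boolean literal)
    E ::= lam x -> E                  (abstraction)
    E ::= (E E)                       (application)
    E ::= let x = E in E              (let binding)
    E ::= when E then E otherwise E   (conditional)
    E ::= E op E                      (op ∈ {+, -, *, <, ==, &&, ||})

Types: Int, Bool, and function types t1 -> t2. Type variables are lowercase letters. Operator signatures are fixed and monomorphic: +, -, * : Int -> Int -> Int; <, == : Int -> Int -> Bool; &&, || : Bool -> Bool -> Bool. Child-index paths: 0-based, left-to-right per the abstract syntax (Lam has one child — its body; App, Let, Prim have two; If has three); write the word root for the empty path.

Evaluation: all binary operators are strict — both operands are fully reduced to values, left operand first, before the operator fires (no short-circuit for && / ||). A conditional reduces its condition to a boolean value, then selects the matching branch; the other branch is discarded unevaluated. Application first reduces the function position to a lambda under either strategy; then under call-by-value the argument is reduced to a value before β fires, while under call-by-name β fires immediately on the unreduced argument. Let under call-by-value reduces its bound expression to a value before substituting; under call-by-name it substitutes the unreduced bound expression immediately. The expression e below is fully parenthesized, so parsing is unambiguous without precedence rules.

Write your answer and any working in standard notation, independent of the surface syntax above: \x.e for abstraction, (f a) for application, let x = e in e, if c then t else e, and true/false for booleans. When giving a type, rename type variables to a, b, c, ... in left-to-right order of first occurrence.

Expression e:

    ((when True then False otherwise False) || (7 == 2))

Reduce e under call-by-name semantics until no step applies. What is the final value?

Answer: false

Trace:
step 0: ((if true then false else false) || (7 == 2))
step 1: [if@0] (false || (7 == 2))
step 2: [delta@1] (false || false)
step 3: [delta@root] false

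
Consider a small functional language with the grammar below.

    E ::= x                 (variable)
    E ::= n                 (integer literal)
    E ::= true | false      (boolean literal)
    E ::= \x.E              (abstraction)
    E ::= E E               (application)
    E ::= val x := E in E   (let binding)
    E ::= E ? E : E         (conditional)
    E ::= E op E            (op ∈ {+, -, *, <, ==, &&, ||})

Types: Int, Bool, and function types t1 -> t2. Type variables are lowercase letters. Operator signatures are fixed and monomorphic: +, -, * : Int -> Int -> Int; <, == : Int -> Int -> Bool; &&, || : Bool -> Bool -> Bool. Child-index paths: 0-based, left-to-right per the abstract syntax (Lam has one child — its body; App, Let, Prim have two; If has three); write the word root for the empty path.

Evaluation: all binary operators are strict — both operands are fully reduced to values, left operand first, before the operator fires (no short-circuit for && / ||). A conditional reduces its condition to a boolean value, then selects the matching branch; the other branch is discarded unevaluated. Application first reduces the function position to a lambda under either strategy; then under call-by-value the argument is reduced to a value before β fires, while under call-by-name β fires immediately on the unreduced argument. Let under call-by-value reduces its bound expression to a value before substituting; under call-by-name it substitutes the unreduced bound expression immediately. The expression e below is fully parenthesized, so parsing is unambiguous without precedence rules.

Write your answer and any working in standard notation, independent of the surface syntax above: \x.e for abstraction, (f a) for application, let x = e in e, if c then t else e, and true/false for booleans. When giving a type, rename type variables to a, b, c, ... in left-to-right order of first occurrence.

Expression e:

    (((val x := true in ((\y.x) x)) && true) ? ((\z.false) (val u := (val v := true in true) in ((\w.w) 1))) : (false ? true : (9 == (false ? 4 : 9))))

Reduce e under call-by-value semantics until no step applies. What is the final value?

Working:
step 0: (if ((let x = true in ((\y.x) x)) && true) then ((\z.false) (let u = (let v = true in true) in ((\w.w) 1))) else (if false then true else (9 == (if false then 4 else 9))))
step 1: [let@0.0] (if (((\y.true) true) && true) then ((\z.false) (let u = (let v = true in true) in ((\w.w) 1))) else (if false then true else (9 == (if false then 4 else 9))))
step 2: [beta@0.0] (if (true && true) then ((\z.false) (let u = (let v = true in true) in ((\w.w) 1))) else (if false then true else (9 == (if false then 4 else 9))))
step 3: [delta@0] (if true then ((\z.false) (let u = (let v = true in true) in ((\w.w) 1))) else (if false then true else (9 == (if false then 4 else 9))))
step 4: [if@root] ((\z.false) (let u = (let v = true in true) in ((\w.w) 1)))
step 5: [let@1.0] ((\z.false) (let u = true in ((\w.w) 1)))
step 6: [let@1] ((\z.false) ((\w.w) 1))
step 7: [beta@1] ((\z.false) 1)
step 8: [beta@root] false

Answer: false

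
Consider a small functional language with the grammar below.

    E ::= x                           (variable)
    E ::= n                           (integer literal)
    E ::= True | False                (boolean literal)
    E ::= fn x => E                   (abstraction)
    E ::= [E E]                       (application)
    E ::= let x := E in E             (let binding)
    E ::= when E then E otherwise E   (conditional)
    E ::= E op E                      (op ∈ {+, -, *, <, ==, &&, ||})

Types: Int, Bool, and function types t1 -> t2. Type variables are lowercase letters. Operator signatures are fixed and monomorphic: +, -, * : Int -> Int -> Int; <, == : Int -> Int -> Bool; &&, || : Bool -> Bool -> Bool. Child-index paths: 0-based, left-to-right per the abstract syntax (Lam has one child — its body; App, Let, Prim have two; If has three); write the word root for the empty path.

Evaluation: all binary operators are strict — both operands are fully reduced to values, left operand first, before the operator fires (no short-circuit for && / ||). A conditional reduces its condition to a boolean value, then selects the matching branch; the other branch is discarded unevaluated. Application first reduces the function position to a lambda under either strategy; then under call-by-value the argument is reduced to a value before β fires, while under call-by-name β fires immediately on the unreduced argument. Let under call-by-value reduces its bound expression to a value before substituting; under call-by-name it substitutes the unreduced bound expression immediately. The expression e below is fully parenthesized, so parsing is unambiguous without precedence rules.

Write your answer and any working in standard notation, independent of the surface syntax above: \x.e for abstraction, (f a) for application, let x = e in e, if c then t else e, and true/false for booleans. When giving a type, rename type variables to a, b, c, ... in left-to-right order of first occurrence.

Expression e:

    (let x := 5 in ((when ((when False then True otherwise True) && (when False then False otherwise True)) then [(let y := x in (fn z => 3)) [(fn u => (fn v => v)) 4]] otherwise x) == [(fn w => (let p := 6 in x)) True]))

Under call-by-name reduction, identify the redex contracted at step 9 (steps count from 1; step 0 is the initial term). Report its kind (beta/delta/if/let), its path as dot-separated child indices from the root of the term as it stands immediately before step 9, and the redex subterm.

Answer: let at 1 : (let p = 6 in 5)

Working:
step 0: (let x = 5 in ((if ((if false then true else true) && (if false then false else true)) then ((let y = x in (\z.3)) ((\u.(\v.v)) 4)) else x) == ((\w.(let p = 6 in x)) true)))
step 1: [let@root] ((if ((if false then true else true) && (if false then false else true)) then ((let y = 5 in (\z.3)) ((\u.(\v.v)) 4)) else 5) == ((\w.(let p = 6 in 5)) true))
step 2: [if@0.0.0] ((if (true && (if false then false else true)) then ((let y = 5 in (\z.3)) ((\u.(\v.v)) 4)) else 5) == ((\w.(let p = 6 in 5)) true))
step 3: [if@0.0.1] ((if (true && true) then ((let y = 5 in (\z.3)) ((\u.(\v.v)) 4)) else 5) == ((\w.(let p = 6 in 5)) true))
step 4: [delta@0.0] ((if true then ((let y = 5 in (\z.3)) ((\u.(\v.v)) 4)) else 5) == ((\w.(let p = 6 in 5)) true))
step 5: [if@0] (((let y = 5 in (\z.3)) ((\u.(\v.v)) 4)) == ((\w.(let p = 6 in 5)) true))
step 6: [let@0.0] (((\z.3) ((\u.(\v.v)) 4)) == ((\w.(let p = 6 in 5)) true))
step 7: [beta@0] (3 == ((\w.(let p = 6 in 5)) true))
step 8: [beta@1] (3 == (let p = 6 in 5))
step 9: [let@1] (3 == 5)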